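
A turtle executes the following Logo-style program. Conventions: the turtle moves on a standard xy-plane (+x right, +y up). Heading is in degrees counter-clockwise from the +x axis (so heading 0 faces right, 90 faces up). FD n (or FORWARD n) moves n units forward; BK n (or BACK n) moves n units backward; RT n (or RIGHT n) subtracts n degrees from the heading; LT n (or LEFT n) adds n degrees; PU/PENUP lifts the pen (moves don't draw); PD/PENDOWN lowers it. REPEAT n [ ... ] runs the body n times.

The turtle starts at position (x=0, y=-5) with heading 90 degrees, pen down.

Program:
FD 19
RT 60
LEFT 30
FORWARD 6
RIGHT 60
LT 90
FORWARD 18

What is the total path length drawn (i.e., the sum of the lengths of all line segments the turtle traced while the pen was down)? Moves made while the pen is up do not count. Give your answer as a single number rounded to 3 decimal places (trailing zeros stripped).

Executing turtle program step by step:
Start: pos=(0,-5), heading=90, pen down
FD 19: (0,-5) -> (0,14) [heading=90, draw]
RT 60: heading 90 -> 30
LT 30: heading 30 -> 60
FD 6: (0,14) -> (3,19.196) [heading=60, draw]
RT 60: heading 60 -> 0
LT 90: heading 0 -> 90
FD 18: (3,19.196) -> (3,37.196) [heading=90, draw]
Final: pos=(3,37.196), heading=90, 3 segment(s) drawn

Segment lengths:
  seg 1: (0,-5) -> (0,14), length = 19
  seg 2: (0,14) -> (3,19.196), length = 6
  seg 3: (3,19.196) -> (3,37.196), length = 18
Total = 43

Answer: 43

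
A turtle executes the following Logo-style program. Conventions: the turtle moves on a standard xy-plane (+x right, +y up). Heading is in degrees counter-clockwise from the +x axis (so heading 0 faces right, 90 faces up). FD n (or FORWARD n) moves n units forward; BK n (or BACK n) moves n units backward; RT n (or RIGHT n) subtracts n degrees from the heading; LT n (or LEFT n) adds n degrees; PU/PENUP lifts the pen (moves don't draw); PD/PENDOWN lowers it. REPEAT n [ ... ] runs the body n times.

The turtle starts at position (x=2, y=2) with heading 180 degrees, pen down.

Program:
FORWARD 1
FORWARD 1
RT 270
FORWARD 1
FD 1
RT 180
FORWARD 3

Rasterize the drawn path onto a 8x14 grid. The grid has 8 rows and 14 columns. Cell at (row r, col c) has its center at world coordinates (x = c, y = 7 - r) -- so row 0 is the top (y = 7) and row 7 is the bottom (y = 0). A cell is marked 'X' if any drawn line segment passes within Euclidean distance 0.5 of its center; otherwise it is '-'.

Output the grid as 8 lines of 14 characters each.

Answer: --------------
--------------
--------------
--------------
X-------------
XXX-----------
X-------------
X-------------

Derivation:
Segment 0: (2,2) -> (1,2)
Segment 1: (1,2) -> (0,2)
Segment 2: (0,2) -> (0,1)
Segment 3: (0,1) -> (0,0)
Segment 4: (0,0) -> (-0,3)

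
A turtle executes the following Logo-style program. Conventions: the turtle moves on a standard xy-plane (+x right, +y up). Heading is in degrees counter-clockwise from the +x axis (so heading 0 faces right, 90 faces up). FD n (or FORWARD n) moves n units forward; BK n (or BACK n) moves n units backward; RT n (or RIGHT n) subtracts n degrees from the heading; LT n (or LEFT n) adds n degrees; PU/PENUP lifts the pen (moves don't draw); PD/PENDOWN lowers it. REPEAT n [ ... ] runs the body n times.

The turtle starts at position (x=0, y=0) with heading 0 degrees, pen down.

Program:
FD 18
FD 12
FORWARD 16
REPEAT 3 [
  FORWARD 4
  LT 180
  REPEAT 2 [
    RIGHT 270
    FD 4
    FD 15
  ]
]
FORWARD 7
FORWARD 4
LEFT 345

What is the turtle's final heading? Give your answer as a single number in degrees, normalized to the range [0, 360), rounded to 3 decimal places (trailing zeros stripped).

Executing turtle program step by step:
Start: pos=(0,0), heading=0, pen down
FD 18: (0,0) -> (18,0) [heading=0, draw]
FD 12: (18,0) -> (30,0) [heading=0, draw]
FD 16: (30,0) -> (46,0) [heading=0, draw]
REPEAT 3 [
  -- iteration 1/3 --
  FD 4: (46,0) -> (50,0) [heading=0, draw]
  LT 180: heading 0 -> 180
  REPEAT 2 [
    -- iteration 1/2 --
    RT 270: heading 180 -> 270
    FD 4: (50,0) -> (50,-4) [heading=270, draw]
    FD 15: (50,-4) -> (50,-19) [heading=270, draw]
    -- iteration 2/2 --
    RT 270: heading 270 -> 0
    FD 4: (50,-19) -> (54,-19) [heading=0, draw]
    FD 15: (54,-19) -> (69,-19) [heading=0, draw]
  ]
  -- iteration 2/3 --
  FD 4: (69,-19) -> (73,-19) [heading=0, draw]
  LT 180: heading 0 -> 180
  REPEAT 2 [
    -- iteration 1/2 --
    RT 270: heading 180 -> 270
    FD 4: (73,-19) -> (73,-23) [heading=270, draw]
    FD 15: (73,-23) -> (73,-38) [heading=270, draw]
    -- iteration 2/2 --
    RT 270: heading 270 -> 0
    FD 4: (73,-38) -> (77,-38) [heading=0, draw]
    FD 15: (77,-38) -> (92,-38) [heading=0, draw]
  ]
  -- iteration 3/3 --
  FD 4: (92,-38) -> (96,-38) [heading=0, draw]
  LT 180: heading 0 -> 180
  REPEAT 2 [
    -- iteration 1/2 --
    RT 270: heading 180 -> 270
    FD 4: (96,-38) -> (96,-42) [heading=270, draw]
    FD 15: (96,-42) -> (96,-57) [heading=270, draw]
    -- iteration 2/2 --
    RT 270: heading 270 -> 0
    FD 4: (96,-57) -> (100,-57) [heading=0, draw]
    FD 15: (100,-57) -> (115,-57) [heading=0, draw]
  ]
]
FD 7: (115,-57) -> (122,-57) [heading=0, draw]
FD 4: (122,-57) -> (126,-57) [heading=0, draw]
LT 345: heading 0 -> 345
Final: pos=(126,-57), heading=345, 20 segment(s) drawn

Answer: 345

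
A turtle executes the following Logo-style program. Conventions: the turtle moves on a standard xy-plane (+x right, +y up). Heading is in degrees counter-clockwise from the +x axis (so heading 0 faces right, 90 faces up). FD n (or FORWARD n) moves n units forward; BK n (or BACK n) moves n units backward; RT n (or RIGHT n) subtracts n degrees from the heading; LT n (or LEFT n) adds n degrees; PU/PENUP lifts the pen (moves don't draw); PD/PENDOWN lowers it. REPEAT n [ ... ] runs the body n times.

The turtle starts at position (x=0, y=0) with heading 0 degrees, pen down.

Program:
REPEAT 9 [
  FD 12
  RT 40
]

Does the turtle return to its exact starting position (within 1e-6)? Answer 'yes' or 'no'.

Executing turtle program step by step:
Start: pos=(0,0), heading=0, pen down
REPEAT 9 [
  -- iteration 1/9 --
  FD 12: (0,0) -> (12,0) [heading=0, draw]
  RT 40: heading 0 -> 320
  -- iteration 2/9 --
  FD 12: (12,0) -> (21.193,-7.713) [heading=320, draw]
  RT 40: heading 320 -> 280
  -- iteration 3/9 --
  FD 12: (21.193,-7.713) -> (23.276,-19.531) [heading=280, draw]
  RT 40: heading 280 -> 240
  -- iteration 4/9 --
  FD 12: (23.276,-19.531) -> (17.276,-29.923) [heading=240, draw]
  RT 40: heading 240 -> 200
  -- iteration 5/9 --
  FD 12: (17.276,-29.923) -> (6,-34.028) [heading=200, draw]
  RT 40: heading 200 -> 160
  -- iteration 6/9 --
  FD 12: (6,-34.028) -> (-5.276,-29.923) [heading=160, draw]
  RT 40: heading 160 -> 120
  -- iteration 7/9 --
  FD 12: (-5.276,-29.923) -> (-11.276,-19.531) [heading=120, draw]
  RT 40: heading 120 -> 80
  -- iteration 8/9 --
  FD 12: (-11.276,-19.531) -> (-9.193,-7.713) [heading=80, draw]
  RT 40: heading 80 -> 40
  -- iteration 9/9 --
  FD 12: (-9.193,-7.713) -> (0,0) [heading=40, draw]
  RT 40: heading 40 -> 0
]
Final: pos=(0,0), heading=0, 9 segment(s) drawn

Start position: (0, 0)
Final position: (0, 0)
Distance = 0; < 1e-6 -> CLOSED

Answer: yes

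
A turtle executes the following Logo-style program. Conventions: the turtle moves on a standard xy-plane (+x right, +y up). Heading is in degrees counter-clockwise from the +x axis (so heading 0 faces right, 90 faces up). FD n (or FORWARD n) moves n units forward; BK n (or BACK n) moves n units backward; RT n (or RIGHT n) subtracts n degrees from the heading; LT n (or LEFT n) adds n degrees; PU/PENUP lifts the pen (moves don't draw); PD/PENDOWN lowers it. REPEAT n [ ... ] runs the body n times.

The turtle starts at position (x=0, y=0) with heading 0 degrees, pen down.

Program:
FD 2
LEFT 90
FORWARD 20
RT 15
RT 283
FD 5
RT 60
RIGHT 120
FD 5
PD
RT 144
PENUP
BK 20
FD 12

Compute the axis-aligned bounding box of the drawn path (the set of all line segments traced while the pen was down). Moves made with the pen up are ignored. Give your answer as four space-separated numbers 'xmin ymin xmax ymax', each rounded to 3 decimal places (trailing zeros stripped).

Executing turtle program step by step:
Start: pos=(0,0), heading=0, pen down
FD 2: (0,0) -> (2,0) [heading=0, draw]
LT 90: heading 0 -> 90
FD 20: (2,0) -> (2,20) [heading=90, draw]
RT 15: heading 90 -> 75
RT 283: heading 75 -> 152
FD 5: (2,20) -> (-2.415,22.347) [heading=152, draw]
RT 60: heading 152 -> 92
RT 120: heading 92 -> 332
FD 5: (-2.415,22.347) -> (2,20) [heading=332, draw]
PD: pen down
RT 144: heading 332 -> 188
PU: pen up
BK 20: (2,20) -> (21.805,22.783) [heading=188, move]
FD 12: (21.805,22.783) -> (9.922,21.113) [heading=188, move]
Final: pos=(9.922,21.113), heading=188, 4 segment(s) drawn

Segment endpoints: x in {-2.415, 0, 2, 2, 2}, y in {0, 20, 20, 22.347}
xmin=-2.415, ymin=0, xmax=2, ymax=22.347

Answer: -2.415 0 2 22.347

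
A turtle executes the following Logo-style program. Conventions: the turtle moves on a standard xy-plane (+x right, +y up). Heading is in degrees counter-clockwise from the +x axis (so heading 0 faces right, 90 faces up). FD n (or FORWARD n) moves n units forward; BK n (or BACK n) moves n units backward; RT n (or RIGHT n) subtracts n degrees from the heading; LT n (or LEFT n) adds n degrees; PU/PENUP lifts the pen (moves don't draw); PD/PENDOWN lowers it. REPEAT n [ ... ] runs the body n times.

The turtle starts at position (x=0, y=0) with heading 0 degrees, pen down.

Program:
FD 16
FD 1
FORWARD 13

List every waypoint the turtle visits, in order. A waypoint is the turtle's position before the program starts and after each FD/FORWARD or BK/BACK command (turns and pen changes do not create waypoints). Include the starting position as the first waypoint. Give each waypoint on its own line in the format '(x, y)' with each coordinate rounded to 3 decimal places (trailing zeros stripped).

Answer: (0, 0)
(16, 0)
(17, 0)
(30, 0)

Derivation:
Executing turtle program step by step:
Start: pos=(0,0), heading=0, pen down
FD 16: (0,0) -> (16,0) [heading=0, draw]
FD 1: (16,0) -> (17,0) [heading=0, draw]
FD 13: (17,0) -> (30,0) [heading=0, draw]
Final: pos=(30,0), heading=0, 3 segment(s) drawn
Waypoints (4 total):
(0, 0)
(16, 0)
(17, 0)
(30, 0)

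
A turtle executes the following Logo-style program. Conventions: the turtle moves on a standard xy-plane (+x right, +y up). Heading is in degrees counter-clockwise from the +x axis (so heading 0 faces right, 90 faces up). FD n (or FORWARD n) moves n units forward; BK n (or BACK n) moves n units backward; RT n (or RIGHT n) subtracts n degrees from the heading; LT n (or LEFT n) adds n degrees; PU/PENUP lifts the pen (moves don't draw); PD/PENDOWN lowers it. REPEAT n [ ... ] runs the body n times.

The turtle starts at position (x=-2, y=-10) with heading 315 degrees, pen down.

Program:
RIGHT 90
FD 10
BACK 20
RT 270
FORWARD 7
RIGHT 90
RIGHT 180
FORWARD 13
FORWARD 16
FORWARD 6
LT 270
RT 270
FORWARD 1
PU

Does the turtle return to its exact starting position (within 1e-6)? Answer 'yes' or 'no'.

Answer: no

Derivation:
Executing turtle program step by step:
Start: pos=(-2,-10), heading=315, pen down
RT 90: heading 315 -> 225
FD 10: (-2,-10) -> (-9.071,-17.071) [heading=225, draw]
BK 20: (-9.071,-17.071) -> (5.071,-2.929) [heading=225, draw]
RT 270: heading 225 -> 315
FD 7: (5.071,-2.929) -> (10.021,-7.879) [heading=315, draw]
RT 90: heading 315 -> 225
RT 180: heading 225 -> 45
FD 13: (10.021,-7.879) -> (19.213,1.314) [heading=45, draw]
FD 16: (19.213,1.314) -> (30.527,12.627) [heading=45, draw]
FD 6: (30.527,12.627) -> (34.77,16.87) [heading=45, draw]
LT 270: heading 45 -> 315
RT 270: heading 315 -> 45
FD 1: (34.77,16.87) -> (35.477,17.577) [heading=45, draw]
PU: pen up
Final: pos=(35.477,17.577), heading=45, 7 segment(s) drawn

Start position: (-2, -10)
Final position: (35.477, 17.577)
Distance = 46.53; >= 1e-6 -> NOT closed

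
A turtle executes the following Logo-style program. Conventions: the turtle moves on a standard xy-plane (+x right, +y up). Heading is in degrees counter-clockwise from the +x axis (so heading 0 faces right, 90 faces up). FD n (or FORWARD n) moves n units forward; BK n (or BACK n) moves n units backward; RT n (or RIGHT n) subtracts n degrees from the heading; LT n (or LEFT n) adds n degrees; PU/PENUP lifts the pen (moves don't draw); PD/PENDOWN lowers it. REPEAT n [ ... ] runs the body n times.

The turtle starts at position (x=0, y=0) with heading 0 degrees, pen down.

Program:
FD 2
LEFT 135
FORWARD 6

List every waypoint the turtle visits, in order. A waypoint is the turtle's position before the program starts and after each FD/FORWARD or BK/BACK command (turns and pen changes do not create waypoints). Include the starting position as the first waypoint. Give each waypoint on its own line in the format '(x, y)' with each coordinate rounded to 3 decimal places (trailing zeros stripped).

Answer: (0, 0)
(2, 0)
(-2.243, 4.243)

Derivation:
Executing turtle program step by step:
Start: pos=(0,0), heading=0, pen down
FD 2: (0,0) -> (2,0) [heading=0, draw]
LT 135: heading 0 -> 135
FD 6: (2,0) -> (-2.243,4.243) [heading=135, draw]
Final: pos=(-2.243,4.243), heading=135, 2 segment(s) drawn
Waypoints (3 total):
(0, 0)
(2, 0)
(-2.243, 4.243)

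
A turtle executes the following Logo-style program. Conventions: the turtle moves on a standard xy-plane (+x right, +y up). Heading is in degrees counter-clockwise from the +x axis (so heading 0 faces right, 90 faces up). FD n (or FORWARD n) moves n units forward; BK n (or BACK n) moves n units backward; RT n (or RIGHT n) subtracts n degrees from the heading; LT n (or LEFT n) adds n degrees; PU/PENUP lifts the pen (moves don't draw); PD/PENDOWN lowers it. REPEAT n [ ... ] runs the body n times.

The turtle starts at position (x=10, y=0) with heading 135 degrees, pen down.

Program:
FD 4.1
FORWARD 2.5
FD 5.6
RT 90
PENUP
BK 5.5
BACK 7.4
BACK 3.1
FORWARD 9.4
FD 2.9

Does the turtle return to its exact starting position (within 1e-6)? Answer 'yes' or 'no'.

Answer: no

Derivation:
Executing turtle program step by step:
Start: pos=(10,0), heading=135, pen down
FD 4.1: (10,0) -> (7.101,2.899) [heading=135, draw]
FD 2.5: (7.101,2.899) -> (5.333,4.667) [heading=135, draw]
FD 5.6: (5.333,4.667) -> (1.373,8.627) [heading=135, draw]
RT 90: heading 135 -> 45
PU: pen up
BK 5.5: (1.373,8.627) -> (-2.516,4.738) [heading=45, move]
BK 7.4: (-2.516,4.738) -> (-7.748,-0.495) [heading=45, move]
BK 3.1: (-7.748,-0.495) -> (-9.94,-2.687) [heading=45, move]
FD 9.4: (-9.94,-2.687) -> (-3.294,3.96) [heading=45, move]
FD 2.9: (-3.294,3.96) -> (-1.243,6.01) [heading=45, move]
Final: pos=(-1.243,6.01), heading=45, 3 segment(s) drawn

Start position: (10, 0)
Final position: (-1.243, 6.01)
Distance = 12.749; >= 1e-6 -> NOT closed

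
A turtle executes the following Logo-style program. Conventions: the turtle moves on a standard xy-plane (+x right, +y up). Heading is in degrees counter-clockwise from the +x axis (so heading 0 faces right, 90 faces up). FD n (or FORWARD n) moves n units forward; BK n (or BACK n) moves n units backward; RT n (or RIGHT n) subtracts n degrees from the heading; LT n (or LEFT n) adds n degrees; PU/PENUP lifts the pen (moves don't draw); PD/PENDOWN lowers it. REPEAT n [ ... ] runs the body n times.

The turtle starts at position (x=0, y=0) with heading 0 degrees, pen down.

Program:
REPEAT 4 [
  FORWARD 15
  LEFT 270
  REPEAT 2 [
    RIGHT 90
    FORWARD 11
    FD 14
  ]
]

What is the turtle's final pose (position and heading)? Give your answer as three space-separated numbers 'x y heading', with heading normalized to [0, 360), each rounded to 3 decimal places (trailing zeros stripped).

Answer: 0 0 0

Derivation:
Executing turtle program step by step:
Start: pos=(0,0), heading=0, pen down
REPEAT 4 [
  -- iteration 1/4 --
  FD 15: (0,0) -> (15,0) [heading=0, draw]
  LT 270: heading 0 -> 270
  REPEAT 2 [
    -- iteration 1/2 --
    RT 90: heading 270 -> 180
    FD 11: (15,0) -> (4,0) [heading=180, draw]
    FD 14: (4,0) -> (-10,0) [heading=180, draw]
    -- iteration 2/2 --
    RT 90: heading 180 -> 90
    FD 11: (-10,0) -> (-10,11) [heading=90, draw]
    FD 14: (-10,11) -> (-10,25) [heading=90, draw]
  ]
  -- iteration 2/4 --
  FD 15: (-10,25) -> (-10,40) [heading=90, draw]
  LT 270: heading 90 -> 0
  REPEAT 2 [
    -- iteration 1/2 --
    RT 90: heading 0 -> 270
    FD 11: (-10,40) -> (-10,29) [heading=270, draw]
    FD 14: (-10,29) -> (-10,15) [heading=270, draw]
    -- iteration 2/2 --
    RT 90: heading 270 -> 180
    FD 11: (-10,15) -> (-21,15) [heading=180, draw]
    FD 14: (-21,15) -> (-35,15) [heading=180, draw]
  ]
  -- iteration 3/4 --
  FD 15: (-35,15) -> (-50,15) [heading=180, draw]
  LT 270: heading 180 -> 90
  REPEAT 2 [
    -- iteration 1/2 --
    RT 90: heading 90 -> 0
    FD 11: (-50,15) -> (-39,15) [heading=0, draw]
    FD 14: (-39,15) -> (-25,15) [heading=0, draw]
    -- iteration 2/2 --
    RT 90: heading 0 -> 270
    FD 11: (-25,15) -> (-25,4) [heading=270, draw]
    FD 14: (-25,4) -> (-25,-10) [heading=270, draw]
  ]
  -- iteration 4/4 --
  FD 15: (-25,-10) -> (-25,-25) [heading=270, draw]
  LT 270: heading 270 -> 180
  REPEAT 2 [
    -- iteration 1/2 --
    RT 90: heading 180 -> 90
    FD 11: (-25,-25) -> (-25,-14) [heading=90, draw]
    FD 14: (-25,-14) -> (-25,0) [heading=90, draw]
    -- iteration 2/2 --
    RT 90: heading 90 -> 0
    FD 11: (-25,0) -> (-14,0) [heading=0, draw]
    FD 14: (-14,0) -> (0,0) [heading=0, draw]
  ]
]
Final: pos=(0,0), heading=0, 20 segment(s) drawn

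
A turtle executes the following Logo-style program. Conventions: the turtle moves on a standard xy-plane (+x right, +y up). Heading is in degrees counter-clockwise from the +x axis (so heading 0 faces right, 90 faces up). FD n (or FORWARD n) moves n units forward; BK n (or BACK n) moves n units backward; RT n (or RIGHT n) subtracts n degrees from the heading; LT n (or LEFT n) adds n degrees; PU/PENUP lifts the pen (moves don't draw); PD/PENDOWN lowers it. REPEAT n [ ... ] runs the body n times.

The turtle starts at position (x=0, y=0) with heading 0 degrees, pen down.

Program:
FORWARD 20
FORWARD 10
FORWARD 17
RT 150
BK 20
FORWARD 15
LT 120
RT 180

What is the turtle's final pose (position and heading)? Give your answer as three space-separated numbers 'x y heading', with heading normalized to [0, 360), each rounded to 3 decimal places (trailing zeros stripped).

Executing turtle program step by step:
Start: pos=(0,0), heading=0, pen down
FD 20: (0,0) -> (20,0) [heading=0, draw]
FD 10: (20,0) -> (30,0) [heading=0, draw]
FD 17: (30,0) -> (47,0) [heading=0, draw]
RT 150: heading 0 -> 210
BK 20: (47,0) -> (64.321,10) [heading=210, draw]
FD 15: (64.321,10) -> (51.33,2.5) [heading=210, draw]
LT 120: heading 210 -> 330
RT 180: heading 330 -> 150
Final: pos=(51.33,2.5), heading=150, 5 segment(s) drawn

Answer: 51.33 2.5 150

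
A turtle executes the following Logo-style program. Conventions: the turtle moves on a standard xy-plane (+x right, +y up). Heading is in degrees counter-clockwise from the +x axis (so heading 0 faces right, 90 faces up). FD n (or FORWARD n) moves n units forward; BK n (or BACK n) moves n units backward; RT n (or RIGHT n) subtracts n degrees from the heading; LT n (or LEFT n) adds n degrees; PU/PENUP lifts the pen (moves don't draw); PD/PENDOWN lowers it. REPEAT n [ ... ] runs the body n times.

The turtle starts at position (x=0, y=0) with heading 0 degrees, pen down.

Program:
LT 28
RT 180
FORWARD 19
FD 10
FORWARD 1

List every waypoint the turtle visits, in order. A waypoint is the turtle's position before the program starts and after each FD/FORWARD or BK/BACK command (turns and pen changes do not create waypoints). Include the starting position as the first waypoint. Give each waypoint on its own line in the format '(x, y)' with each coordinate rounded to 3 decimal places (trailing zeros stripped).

Answer: (0, 0)
(-16.776, -8.92)
(-25.605, -13.615)
(-26.488, -14.084)

Derivation:
Executing turtle program step by step:
Start: pos=(0,0), heading=0, pen down
LT 28: heading 0 -> 28
RT 180: heading 28 -> 208
FD 19: (0,0) -> (-16.776,-8.92) [heading=208, draw]
FD 10: (-16.776,-8.92) -> (-25.605,-13.615) [heading=208, draw]
FD 1: (-25.605,-13.615) -> (-26.488,-14.084) [heading=208, draw]
Final: pos=(-26.488,-14.084), heading=208, 3 segment(s) drawn
Waypoints (4 total):
(0, 0)
(-16.776, -8.92)
(-25.605, -13.615)
(-26.488, -14.084)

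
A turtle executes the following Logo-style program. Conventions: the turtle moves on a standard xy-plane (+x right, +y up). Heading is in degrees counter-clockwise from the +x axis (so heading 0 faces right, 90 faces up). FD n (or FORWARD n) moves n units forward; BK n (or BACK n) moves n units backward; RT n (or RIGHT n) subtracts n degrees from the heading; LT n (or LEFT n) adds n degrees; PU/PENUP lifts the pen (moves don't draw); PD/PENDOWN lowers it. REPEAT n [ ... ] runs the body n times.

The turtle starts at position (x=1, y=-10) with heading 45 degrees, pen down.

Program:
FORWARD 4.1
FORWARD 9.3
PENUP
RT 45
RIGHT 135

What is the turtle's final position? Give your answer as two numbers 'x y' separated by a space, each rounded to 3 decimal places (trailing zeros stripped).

Executing turtle program step by step:
Start: pos=(1,-10), heading=45, pen down
FD 4.1: (1,-10) -> (3.899,-7.101) [heading=45, draw]
FD 9.3: (3.899,-7.101) -> (10.475,-0.525) [heading=45, draw]
PU: pen up
RT 45: heading 45 -> 0
RT 135: heading 0 -> 225
Final: pos=(10.475,-0.525), heading=225, 2 segment(s) drawn

Answer: 10.475 -0.525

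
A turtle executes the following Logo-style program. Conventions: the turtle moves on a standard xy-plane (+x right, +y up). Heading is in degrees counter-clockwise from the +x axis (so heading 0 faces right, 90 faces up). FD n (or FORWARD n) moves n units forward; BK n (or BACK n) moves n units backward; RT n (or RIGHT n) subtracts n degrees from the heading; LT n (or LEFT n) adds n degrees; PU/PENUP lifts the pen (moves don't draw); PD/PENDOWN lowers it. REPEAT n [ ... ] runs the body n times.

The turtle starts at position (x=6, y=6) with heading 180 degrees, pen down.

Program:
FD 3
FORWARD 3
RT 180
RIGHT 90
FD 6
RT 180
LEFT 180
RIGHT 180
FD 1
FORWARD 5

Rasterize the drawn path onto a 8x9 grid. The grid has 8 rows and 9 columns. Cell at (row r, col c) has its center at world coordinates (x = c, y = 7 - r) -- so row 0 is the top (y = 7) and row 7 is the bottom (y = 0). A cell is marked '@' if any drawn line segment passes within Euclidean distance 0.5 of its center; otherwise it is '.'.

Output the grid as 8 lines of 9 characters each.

Answer: .........
@@@@@@@..
@........
@........
@........
@........
@........
@........

Derivation:
Segment 0: (6,6) -> (3,6)
Segment 1: (3,6) -> (0,6)
Segment 2: (0,6) -> (0,0)
Segment 3: (0,0) -> (0,1)
Segment 4: (0,1) -> (-0,6)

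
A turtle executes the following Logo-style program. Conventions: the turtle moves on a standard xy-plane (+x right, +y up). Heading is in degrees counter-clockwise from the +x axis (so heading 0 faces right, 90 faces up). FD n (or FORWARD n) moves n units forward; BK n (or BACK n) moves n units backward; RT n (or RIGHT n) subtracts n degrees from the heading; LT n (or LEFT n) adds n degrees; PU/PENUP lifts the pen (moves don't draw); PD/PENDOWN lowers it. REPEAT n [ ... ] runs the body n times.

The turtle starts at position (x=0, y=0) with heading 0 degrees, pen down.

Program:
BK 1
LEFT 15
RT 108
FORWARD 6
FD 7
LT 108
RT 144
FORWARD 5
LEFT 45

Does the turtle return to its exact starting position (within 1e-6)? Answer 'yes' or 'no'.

Executing turtle program step by step:
Start: pos=(0,0), heading=0, pen down
BK 1: (0,0) -> (-1,0) [heading=0, draw]
LT 15: heading 0 -> 15
RT 108: heading 15 -> 267
FD 6: (-1,0) -> (-1.314,-5.992) [heading=267, draw]
FD 7: (-1.314,-5.992) -> (-1.68,-12.982) [heading=267, draw]
LT 108: heading 267 -> 15
RT 144: heading 15 -> 231
FD 5: (-1.68,-12.982) -> (-4.827,-16.868) [heading=231, draw]
LT 45: heading 231 -> 276
Final: pos=(-4.827,-16.868), heading=276, 4 segment(s) drawn

Start position: (0, 0)
Final position: (-4.827, -16.868)
Distance = 17.545; >= 1e-6 -> NOT closed

Answer: no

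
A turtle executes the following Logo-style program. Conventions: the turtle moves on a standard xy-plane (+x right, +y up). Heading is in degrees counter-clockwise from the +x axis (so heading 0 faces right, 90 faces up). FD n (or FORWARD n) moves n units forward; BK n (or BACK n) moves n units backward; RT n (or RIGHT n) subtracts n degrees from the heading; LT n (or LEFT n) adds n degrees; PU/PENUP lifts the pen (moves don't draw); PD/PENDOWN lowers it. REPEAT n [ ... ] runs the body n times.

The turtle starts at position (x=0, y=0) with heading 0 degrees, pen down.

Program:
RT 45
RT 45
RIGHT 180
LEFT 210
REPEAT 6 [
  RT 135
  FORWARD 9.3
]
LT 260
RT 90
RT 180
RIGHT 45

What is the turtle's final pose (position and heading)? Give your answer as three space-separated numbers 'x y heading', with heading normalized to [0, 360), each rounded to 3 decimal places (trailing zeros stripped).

Answer: -7.057 -0.929 155

Derivation:
Executing turtle program step by step:
Start: pos=(0,0), heading=0, pen down
RT 45: heading 0 -> 315
RT 45: heading 315 -> 270
RT 180: heading 270 -> 90
LT 210: heading 90 -> 300
REPEAT 6 [
  -- iteration 1/6 --
  RT 135: heading 300 -> 165
  FD 9.3: (0,0) -> (-8.983,2.407) [heading=165, draw]
  -- iteration 2/6 --
  RT 135: heading 165 -> 30
  FD 9.3: (-8.983,2.407) -> (-0.929,7.057) [heading=30, draw]
  -- iteration 3/6 --
  RT 135: heading 30 -> 255
  FD 9.3: (-0.929,7.057) -> (-3.336,-1.926) [heading=255, draw]
  -- iteration 4/6 --
  RT 135: heading 255 -> 120
  FD 9.3: (-3.336,-1.926) -> (-7.986,6.128) [heading=120, draw]
  -- iteration 5/6 --
  RT 135: heading 120 -> 345
  FD 9.3: (-7.986,6.128) -> (0.997,3.721) [heading=345, draw]
  -- iteration 6/6 --
  RT 135: heading 345 -> 210
  FD 9.3: (0.997,3.721) -> (-7.057,-0.929) [heading=210, draw]
]
LT 260: heading 210 -> 110
RT 90: heading 110 -> 20
RT 180: heading 20 -> 200
RT 45: heading 200 -> 155
Final: pos=(-7.057,-0.929), heading=155, 6 segment(s) drawn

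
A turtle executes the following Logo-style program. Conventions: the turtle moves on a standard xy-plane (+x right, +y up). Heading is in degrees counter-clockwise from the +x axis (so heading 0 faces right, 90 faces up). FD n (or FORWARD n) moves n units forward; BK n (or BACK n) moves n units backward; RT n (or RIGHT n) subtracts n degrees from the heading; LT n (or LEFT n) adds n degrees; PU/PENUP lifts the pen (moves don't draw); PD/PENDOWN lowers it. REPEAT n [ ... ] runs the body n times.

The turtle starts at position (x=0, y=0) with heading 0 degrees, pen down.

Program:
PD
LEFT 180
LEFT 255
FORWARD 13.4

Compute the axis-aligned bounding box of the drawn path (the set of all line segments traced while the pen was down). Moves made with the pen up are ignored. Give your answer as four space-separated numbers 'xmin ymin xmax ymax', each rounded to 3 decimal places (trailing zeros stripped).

Executing turtle program step by step:
Start: pos=(0,0), heading=0, pen down
PD: pen down
LT 180: heading 0 -> 180
LT 255: heading 180 -> 75
FD 13.4: (0,0) -> (3.468,12.943) [heading=75, draw]
Final: pos=(3.468,12.943), heading=75, 1 segment(s) drawn

Segment endpoints: x in {0, 3.468}, y in {0, 12.943}
xmin=0, ymin=0, xmax=3.468, ymax=12.943

Answer: 0 0 3.468 12.943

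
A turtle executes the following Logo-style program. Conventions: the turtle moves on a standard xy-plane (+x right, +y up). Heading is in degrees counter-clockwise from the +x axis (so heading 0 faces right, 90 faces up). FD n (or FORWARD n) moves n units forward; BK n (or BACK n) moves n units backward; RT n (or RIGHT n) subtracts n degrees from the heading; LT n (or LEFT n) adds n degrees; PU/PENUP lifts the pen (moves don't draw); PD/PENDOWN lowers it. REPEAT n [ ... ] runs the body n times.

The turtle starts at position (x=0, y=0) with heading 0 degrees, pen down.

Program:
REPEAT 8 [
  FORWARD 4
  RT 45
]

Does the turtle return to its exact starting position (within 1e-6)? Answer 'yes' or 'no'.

Answer: yes

Derivation:
Executing turtle program step by step:
Start: pos=(0,0), heading=0, pen down
REPEAT 8 [
  -- iteration 1/8 --
  FD 4: (0,0) -> (4,0) [heading=0, draw]
  RT 45: heading 0 -> 315
  -- iteration 2/8 --
  FD 4: (4,0) -> (6.828,-2.828) [heading=315, draw]
  RT 45: heading 315 -> 270
  -- iteration 3/8 --
  FD 4: (6.828,-2.828) -> (6.828,-6.828) [heading=270, draw]
  RT 45: heading 270 -> 225
  -- iteration 4/8 --
  FD 4: (6.828,-6.828) -> (4,-9.657) [heading=225, draw]
  RT 45: heading 225 -> 180
  -- iteration 5/8 --
  FD 4: (4,-9.657) -> (0,-9.657) [heading=180, draw]
  RT 45: heading 180 -> 135
  -- iteration 6/8 --
  FD 4: (0,-9.657) -> (-2.828,-6.828) [heading=135, draw]
  RT 45: heading 135 -> 90
  -- iteration 7/8 --
  FD 4: (-2.828,-6.828) -> (-2.828,-2.828) [heading=90, draw]
  RT 45: heading 90 -> 45
  -- iteration 8/8 --
  FD 4: (-2.828,-2.828) -> (0,0) [heading=45, draw]
  RT 45: heading 45 -> 0
]
Final: pos=(0,0), heading=0, 8 segment(s) drawn

Start position: (0, 0)
Final position: (0, 0)
Distance = 0; < 1e-6 -> CLOSED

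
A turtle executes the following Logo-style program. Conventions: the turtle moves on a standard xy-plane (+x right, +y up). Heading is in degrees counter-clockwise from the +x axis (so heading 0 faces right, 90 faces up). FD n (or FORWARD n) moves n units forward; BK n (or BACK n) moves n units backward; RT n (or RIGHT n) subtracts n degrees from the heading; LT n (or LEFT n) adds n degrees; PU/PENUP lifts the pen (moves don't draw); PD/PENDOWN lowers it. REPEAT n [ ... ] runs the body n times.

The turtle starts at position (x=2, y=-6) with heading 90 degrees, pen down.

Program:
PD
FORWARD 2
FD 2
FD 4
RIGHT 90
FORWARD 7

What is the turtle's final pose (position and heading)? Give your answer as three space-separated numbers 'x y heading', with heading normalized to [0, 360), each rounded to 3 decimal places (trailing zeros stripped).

Executing turtle program step by step:
Start: pos=(2,-6), heading=90, pen down
PD: pen down
FD 2: (2,-6) -> (2,-4) [heading=90, draw]
FD 2: (2,-4) -> (2,-2) [heading=90, draw]
FD 4: (2,-2) -> (2,2) [heading=90, draw]
RT 90: heading 90 -> 0
FD 7: (2,2) -> (9,2) [heading=0, draw]
Final: pos=(9,2), heading=0, 4 segment(s) drawn

Answer: 9 2 0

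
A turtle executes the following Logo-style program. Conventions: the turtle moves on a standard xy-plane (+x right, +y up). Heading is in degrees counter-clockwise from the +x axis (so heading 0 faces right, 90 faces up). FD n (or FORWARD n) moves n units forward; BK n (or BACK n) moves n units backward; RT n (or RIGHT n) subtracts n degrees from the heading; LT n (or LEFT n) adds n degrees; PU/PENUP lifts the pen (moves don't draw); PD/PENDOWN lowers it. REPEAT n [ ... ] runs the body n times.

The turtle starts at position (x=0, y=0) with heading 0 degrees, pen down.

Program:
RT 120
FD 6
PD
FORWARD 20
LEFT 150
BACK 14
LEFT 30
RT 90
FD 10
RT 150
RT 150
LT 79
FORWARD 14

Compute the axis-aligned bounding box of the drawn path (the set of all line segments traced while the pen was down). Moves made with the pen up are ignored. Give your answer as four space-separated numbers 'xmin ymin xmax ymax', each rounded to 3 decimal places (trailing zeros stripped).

Answer: -25.124 -34.517 0 0

Derivation:
Executing turtle program step by step:
Start: pos=(0,0), heading=0, pen down
RT 120: heading 0 -> 240
FD 6: (0,0) -> (-3,-5.196) [heading=240, draw]
PD: pen down
FD 20: (-3,-5.196) -> (-13,-22.517) [heading=240, draw]
LT 150: heading 240 -> 30
BK 14: (-13,-22.517) -> (-25.124,-29.517) [heading=30, draw]
LT 30: heading 30 -> 60
RT 90: heading 60 -> 330
FD 10: (-25.124,-29.517) -> (-16.464,-34.517) [heading=330, draw]
RT 150: heading 330 -> 180
RT 150: heading 180 -> 30
LT 79: heading 30 -> 109
FD 14: (-16.464,-34.517) -> (-21.022,-21.279) [heading=109, draw]
Final: pos=(-21.022,-21.279), heading=109, 5 segment(s) drawn

Segment endpoints: x in {-25.124, -21.022, -16.464, -13, -3, 0}, y in {-34.517, -29.517, -22.517, -21.279, -5.196, 0}
xmin=-25.124, ymin=-34.517, xmax=0, ymax=0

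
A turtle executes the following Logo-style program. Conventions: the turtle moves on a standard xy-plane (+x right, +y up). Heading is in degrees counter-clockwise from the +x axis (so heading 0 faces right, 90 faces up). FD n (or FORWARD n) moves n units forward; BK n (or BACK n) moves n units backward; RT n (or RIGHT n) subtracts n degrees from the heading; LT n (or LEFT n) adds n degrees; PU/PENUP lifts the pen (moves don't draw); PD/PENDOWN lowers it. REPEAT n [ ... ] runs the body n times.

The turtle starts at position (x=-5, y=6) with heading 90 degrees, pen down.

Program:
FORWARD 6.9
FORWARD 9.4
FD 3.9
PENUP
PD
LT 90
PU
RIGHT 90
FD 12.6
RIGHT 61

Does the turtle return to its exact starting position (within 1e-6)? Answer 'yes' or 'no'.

Executing turtle program step by step:
Start: pos=(-5,6), heading=90, pen down
FD 6.9: (-5,6) -> (-5,12.9) [heading=90, draw]
FD 9.4: (-5,12.9) -> (-5,22.3) [heading=90, draw]
FD 3.9: (-5,22.3) -> (-5,26.2) [heading=90, draw]
PU: pen up
PD: pen down
LT 90: heading 90 -> 180
PU: pen up
RT 90: heading 180 -> 90
FD 12.6: (-5,26.2) -> (-5,38.8) [heading=90, move]
RT 61: heading 90 -> 29
Final: pos=(-5,38.8), heading=29, 3 segment(s) drawn

Start position: (-5, 6)
Final position: (-5, 38.8)
Distance = 32.8; >= 1e-6 -> NOT closed

Answer: no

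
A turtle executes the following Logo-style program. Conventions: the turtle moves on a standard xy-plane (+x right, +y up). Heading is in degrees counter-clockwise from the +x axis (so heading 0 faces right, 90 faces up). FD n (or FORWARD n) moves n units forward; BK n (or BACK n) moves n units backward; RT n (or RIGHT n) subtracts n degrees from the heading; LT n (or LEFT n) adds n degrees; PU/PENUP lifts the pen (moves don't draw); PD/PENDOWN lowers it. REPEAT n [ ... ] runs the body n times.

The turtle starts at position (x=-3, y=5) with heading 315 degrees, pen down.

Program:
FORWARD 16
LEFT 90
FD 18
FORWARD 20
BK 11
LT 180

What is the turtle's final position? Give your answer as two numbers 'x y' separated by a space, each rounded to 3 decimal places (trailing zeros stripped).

Answer: 27.406 12.778

Derivation:
Executing turtle program step by step:
Start: pos=(-3,5), heading=315, pen down
FD 16: (-3,5) -> (8.314,-6.314) [heading=315, draw]
LT 90: heading 315 -> 45
FD 18: (8.314,-6.314) -> (21.042,6.414) [heading=45, draw]
FD 20: (21.042,6.414) -> (35.184,20.556) [heading=45, draw]
BK 11: (35.184,20.556) -> (27.406,12.778) [heading=45, draw]
LT 180: heading 45 -> 225
Final: pos=(27.406,12.778), heading=225, 4 segment(s) drawn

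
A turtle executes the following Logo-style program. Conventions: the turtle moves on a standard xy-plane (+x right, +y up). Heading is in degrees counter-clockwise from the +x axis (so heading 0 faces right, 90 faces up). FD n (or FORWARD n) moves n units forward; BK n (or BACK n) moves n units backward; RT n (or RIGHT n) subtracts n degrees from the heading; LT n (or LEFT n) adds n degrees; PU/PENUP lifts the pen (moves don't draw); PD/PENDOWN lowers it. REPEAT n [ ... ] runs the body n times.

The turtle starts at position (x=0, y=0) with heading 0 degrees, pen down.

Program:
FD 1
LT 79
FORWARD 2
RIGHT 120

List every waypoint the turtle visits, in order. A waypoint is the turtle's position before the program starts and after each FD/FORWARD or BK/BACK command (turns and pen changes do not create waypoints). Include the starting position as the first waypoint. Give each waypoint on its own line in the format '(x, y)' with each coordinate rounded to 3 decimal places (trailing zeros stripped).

Answer: (0, 0)
(1, 0)
(1.382, 1.963)

Derivation:
Executing turtle program step by step:
Start: pos=(0,0), heading=0, pen down
FD 1: (0,0) -> (1,0) [heading=0, draw]
LT 79: heading 0 -> 79
FD 2: (1,0) -> (1.382,1.963) [heading=79, draw]
RT 120: heading 79 -> 319
Final: pos=(1.382,1.963), heading=319, 2 segment(s) drawn
Waypoints (3 total):
(0, 0)
(1, 0)
(1.382, 1.963)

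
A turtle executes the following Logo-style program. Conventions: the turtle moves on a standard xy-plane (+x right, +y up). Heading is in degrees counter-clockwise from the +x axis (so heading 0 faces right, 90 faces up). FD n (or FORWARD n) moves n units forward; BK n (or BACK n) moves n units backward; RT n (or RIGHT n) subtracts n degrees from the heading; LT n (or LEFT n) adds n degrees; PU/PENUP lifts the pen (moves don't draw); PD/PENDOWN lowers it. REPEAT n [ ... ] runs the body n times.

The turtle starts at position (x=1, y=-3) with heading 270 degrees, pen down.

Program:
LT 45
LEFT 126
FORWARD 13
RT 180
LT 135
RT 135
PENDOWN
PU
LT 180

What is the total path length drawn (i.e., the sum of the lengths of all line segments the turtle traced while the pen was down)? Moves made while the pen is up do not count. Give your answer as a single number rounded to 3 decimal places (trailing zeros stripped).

Executing turtle program step by step:
Start: pos=(1,-3), heading=270, pen down
LT 45: heading 270 -> 315
LT 126: heading 315 -> 81
FD 13: (1,-3) -> (3.034,9.84) [heading=81, draw]
RT 180: heading 81 -> 261
LT 135: heading 261 -> 36
RT 135: heading 36 -> 261
PD: pen down
PU: pen up
LT 180: heading 261 -> 81
Final: pos=(3.034,9.84), heading=81, 1 segment(s) drawn

Segment lengths:
  seg 1: (1,-3) -> (3.034,9.84), length = 13
Total = 13

Answer: 13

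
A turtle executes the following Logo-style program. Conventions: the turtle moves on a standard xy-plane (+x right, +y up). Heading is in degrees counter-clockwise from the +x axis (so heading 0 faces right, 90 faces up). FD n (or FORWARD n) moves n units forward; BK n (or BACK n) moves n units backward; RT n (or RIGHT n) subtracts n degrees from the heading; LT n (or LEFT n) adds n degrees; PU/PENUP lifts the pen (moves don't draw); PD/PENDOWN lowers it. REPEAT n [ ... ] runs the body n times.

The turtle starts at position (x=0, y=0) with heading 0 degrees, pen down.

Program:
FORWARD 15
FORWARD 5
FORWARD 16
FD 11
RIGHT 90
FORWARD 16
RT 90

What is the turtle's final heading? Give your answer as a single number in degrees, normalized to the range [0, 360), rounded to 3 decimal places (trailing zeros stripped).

Answer: 180

Derivation:
Executing turtle program step by step:
Start: pos=(0,0), heading=0, pen down
FD 15: (0,0) -> (15,0) [heading=0, draw]
FD 5: (15,0) -> (20,0) [heading=0, draw]
FD 16: (20,0) -> (36,0) [heading=0, draw]
FD 11: (36,0) -> (47,0) [heading=0, draw]
RT 90: heading 0 -> 270
FD 16: (47,0) -> (47,-16) [heading=270, draw]
RT 90: heading 270 -> 180
Final: pos=(47,-16), heading=180, 5 segment(s) drawn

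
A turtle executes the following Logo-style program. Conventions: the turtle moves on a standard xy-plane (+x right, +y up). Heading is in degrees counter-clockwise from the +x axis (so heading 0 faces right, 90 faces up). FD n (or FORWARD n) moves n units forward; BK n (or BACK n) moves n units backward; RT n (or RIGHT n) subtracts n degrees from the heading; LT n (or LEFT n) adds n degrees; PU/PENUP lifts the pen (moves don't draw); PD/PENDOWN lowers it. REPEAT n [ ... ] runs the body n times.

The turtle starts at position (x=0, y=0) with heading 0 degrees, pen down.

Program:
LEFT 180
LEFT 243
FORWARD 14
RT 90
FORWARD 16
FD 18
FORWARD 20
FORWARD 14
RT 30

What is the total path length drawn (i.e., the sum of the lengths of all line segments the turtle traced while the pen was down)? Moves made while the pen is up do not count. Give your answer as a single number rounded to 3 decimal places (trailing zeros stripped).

Executing turtle program step by step:
Start: pos=(0,0), heading=0, pen down
LT 180: heading 0 -> 180
LT 243: heading 180 -> 63
FD 14: (0,0) -> (6.356,12.474) [heading=63, draw]
RT 90: heading 63 -> 333
FD 16: (6.356,12.474) -> (20.612,5.21) [heading=333, draw]
FD 18: (20.612,5.21) -> (36.65,-2.962) [heading=333, draw]
FD 20: (36.65,-2.962) -> (54.47,-12.041) [heading=333, draw]
FD 14: (54.47,-12.041) -> (66.944,-18.397) [heading=333, draw]
RT 30: heading 333 -> 303
Final: pos=(66.944,-18.397), heading=303, 5 segment(s) drawn

Segment lengths:
  seg 1: (0,0) -> (6.356,12.474), length = 14
  seg 2: (6.356,12.474) -> (20.612,5.21), length = 16
  seg 3: (20.612,5.21) -> (36.65,-2.962), length = 18
  seg 4: (36.65,-2.962) -> (54.47,-12.041), length = 20
  seg 5: (54.47,-12.041) -> (66.944,-18.397), length = 14
Total = 82

Answer: 82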